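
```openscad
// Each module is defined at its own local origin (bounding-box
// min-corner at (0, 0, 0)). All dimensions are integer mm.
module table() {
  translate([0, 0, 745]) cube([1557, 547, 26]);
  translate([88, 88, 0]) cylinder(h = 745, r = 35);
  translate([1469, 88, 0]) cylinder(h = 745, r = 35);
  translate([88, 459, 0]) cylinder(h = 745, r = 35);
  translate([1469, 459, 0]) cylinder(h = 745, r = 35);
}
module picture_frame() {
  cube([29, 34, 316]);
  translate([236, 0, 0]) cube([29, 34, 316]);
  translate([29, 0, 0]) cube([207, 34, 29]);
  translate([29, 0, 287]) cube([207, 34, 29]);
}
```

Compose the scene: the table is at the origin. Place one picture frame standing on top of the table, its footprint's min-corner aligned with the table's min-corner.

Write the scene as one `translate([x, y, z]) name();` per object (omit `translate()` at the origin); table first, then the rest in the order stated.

table();
translate([0, 0, 771]) picture_frame();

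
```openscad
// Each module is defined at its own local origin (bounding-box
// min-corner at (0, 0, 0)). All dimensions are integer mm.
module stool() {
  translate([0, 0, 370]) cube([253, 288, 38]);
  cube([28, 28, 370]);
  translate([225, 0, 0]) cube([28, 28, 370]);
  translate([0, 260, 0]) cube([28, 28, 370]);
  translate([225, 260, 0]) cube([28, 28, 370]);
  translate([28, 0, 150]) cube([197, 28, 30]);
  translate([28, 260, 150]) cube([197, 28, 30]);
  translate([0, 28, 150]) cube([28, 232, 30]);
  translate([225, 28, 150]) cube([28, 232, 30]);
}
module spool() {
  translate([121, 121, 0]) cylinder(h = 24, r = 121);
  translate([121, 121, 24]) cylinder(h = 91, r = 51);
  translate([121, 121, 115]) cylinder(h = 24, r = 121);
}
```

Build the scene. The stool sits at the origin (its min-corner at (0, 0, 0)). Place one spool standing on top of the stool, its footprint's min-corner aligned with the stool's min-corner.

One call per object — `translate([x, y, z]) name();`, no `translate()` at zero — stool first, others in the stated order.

stool();
translate([0, 0, 408]) spool();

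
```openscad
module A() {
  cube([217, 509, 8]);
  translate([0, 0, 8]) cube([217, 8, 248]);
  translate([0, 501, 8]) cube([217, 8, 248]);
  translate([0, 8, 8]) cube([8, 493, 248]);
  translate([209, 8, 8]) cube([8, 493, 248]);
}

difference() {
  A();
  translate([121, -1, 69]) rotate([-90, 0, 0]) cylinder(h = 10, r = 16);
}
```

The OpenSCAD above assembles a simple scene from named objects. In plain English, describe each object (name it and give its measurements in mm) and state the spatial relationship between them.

A is an open storage box with external size 217×509×256 mm and wall thickness 8 mm (the base is also 8 mm thick). The base covers the whole footprint; the four walls stand on the base, with the y-facing walls full-width and the x-facing walls fitting between their inner faces.

The open box has a circular hole of radius 16 mm through its front wall, centred at (x = 121, z = 69).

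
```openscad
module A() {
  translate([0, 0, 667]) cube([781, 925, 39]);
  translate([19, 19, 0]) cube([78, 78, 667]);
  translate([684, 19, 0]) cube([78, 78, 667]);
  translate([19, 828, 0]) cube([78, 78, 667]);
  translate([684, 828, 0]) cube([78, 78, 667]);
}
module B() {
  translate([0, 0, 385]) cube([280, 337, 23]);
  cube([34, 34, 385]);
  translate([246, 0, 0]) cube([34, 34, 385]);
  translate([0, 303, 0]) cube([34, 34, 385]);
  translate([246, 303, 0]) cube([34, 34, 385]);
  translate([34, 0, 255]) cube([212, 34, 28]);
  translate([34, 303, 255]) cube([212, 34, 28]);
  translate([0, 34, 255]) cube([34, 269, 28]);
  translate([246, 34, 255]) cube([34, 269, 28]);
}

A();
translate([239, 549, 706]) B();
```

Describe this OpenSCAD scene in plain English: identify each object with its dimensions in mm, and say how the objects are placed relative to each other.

A is a rectangular dining table. The top is 781×925×39 mm with its upper surface at z = 706 mm. It stands on four 78×78 mm square legs, each inset 19 mm from the nearest pair of top edges, running from the floor to the underside of the top.

B is a four-legged stool. The seat is 280×337 mm, 23 mm thick, top at z = 408 mm. It stands on four square legs, each 34×34 mm in cross-section, from z = 0 to the seat underside, each flush with a corner of the seat. Four stretchers, 34 mm wide and 28 mm tall, connect adjacent legs with their undersides at z = 255 mm, each running between the inner faces of the legs it joins and aligned with the legs' outer faces on the other axis.

The stool is on top of the table.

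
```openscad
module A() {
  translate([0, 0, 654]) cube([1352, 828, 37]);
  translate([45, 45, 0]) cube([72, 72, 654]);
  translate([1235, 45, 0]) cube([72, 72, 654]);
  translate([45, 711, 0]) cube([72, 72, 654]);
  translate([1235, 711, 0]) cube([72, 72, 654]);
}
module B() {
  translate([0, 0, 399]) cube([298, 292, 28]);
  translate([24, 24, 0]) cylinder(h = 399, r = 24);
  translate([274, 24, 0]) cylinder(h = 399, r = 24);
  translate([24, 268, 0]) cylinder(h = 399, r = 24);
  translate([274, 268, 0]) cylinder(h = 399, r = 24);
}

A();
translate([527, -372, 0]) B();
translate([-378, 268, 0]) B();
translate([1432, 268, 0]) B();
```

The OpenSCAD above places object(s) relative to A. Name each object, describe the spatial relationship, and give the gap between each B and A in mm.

Each stool's nearest face is 80 mm from the table's bounding box.

A is a table. B is a stool. Three stools sit around the table at the −y, −x, +x sides. The gap between each stool and the table is 80 mm.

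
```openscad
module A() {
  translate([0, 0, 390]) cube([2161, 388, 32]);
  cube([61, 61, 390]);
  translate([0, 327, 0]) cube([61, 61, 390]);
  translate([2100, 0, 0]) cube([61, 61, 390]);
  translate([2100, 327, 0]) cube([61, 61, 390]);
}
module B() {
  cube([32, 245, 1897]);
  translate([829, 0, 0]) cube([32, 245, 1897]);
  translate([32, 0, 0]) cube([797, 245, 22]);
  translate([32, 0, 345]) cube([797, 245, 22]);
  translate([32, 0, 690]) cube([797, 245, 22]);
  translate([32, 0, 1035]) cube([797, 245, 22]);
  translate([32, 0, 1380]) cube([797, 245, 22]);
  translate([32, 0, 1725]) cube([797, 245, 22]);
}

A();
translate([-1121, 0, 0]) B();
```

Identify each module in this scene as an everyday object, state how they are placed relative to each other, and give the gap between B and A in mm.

The bookshelf's nearest face is 260 mm from the bench's −x face.

A is a bench. B is a bookshelf. The bookshelf is on the floor beside the bench on its −x side. The gap between the bookshelf and the bench is 260 mm.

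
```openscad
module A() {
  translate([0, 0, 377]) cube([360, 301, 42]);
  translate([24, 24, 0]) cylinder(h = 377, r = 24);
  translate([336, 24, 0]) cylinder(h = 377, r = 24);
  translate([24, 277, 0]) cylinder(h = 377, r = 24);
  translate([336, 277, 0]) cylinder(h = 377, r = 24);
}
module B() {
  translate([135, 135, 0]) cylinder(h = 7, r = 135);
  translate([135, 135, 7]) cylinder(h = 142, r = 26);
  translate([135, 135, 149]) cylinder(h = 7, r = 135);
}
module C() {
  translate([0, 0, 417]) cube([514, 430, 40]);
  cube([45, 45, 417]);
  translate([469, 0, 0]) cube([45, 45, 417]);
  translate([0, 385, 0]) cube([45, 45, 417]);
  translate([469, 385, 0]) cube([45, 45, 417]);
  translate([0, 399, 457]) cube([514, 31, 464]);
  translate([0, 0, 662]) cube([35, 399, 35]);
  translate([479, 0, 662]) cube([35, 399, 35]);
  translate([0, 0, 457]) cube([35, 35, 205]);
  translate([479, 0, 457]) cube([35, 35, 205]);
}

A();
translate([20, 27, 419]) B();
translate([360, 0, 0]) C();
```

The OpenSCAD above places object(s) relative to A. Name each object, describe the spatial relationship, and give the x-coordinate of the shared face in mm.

A is a stool. B is a spool. C is a chair. The spool is on top of the stool. The chair is against the stool's +x side, with their −y faces flush. The x-coordinate of the shared face is 360 mm.

The stool's +x face and the chair's −x face are both at x = 360 mm.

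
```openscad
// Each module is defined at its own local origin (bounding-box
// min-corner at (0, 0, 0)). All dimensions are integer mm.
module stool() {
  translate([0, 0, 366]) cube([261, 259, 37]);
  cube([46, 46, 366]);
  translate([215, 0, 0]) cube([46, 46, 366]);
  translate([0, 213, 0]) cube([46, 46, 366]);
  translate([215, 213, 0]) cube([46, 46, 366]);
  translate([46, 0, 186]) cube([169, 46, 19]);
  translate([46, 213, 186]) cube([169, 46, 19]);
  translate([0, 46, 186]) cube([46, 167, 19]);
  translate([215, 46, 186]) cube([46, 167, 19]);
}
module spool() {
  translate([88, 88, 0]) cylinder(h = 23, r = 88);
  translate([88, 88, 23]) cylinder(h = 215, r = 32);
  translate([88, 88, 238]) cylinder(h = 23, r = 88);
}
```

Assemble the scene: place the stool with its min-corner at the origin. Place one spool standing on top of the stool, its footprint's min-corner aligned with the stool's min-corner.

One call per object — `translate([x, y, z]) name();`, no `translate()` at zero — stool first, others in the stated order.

stool();
translate([0, 0, 403]) spool();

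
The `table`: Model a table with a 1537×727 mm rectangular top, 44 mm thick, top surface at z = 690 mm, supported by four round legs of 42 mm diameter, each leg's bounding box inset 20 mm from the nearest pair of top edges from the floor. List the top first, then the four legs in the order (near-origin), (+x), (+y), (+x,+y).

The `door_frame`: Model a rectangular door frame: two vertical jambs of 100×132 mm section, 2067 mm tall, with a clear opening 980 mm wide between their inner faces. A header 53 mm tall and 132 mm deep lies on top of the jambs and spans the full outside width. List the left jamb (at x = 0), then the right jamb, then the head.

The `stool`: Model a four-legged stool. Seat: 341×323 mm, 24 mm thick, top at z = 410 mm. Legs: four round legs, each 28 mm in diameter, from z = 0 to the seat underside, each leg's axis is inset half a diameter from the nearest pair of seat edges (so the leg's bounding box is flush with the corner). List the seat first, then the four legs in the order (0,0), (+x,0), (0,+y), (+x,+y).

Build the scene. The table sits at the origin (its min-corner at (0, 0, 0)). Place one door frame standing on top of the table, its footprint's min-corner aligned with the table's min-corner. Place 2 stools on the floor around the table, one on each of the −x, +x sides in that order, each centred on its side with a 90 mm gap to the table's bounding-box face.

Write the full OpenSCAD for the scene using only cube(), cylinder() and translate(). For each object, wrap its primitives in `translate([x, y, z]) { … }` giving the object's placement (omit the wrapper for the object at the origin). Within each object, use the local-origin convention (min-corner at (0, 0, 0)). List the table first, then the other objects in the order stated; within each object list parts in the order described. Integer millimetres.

translate([0, 0, 646]) cube([1537, 727, 44]);
translate([41, 41, 0]) cylinder(h = 646, r = 21);
translate([1496, 41, 0]) cylinder(h = 646, r = 21);
translate([41, 686, 0]) cylinder(h = 646, r = 21);
translate([1496, 686, 0]) cylinder(h = 646, r = 21);
translate([0, 0, 690]) {
  cube([100, 132, 2067]);
  translate([1080, 0, 0]) cube([100, 132, 2067]);
  translate([0, 0, 2067]) cube([1180, 132, 53]);
}
translate([-431, 202, 0]) {
  translate([0, 0, 386]) cube([341, 323, 24]);
  translate([14, 14, 0]) cylinder(h = 386, r = 14);
  translate([327, 14, 0]) cylinder(h = 386, r = 14);
  translate([14, 309, 0]) cylinder(h = 386, r = 14);
  translate([327, 309, 0]) cylinder(h = 386, r = 14);
}
translate([1627, 202, 0]) {
  translate([0, 0, 386]) cube([341, 323, 24]);
  translate([14, 14, 0]) cylinder(h = 386, r = 14);
  translate([327, 14, 0]) cylinder(h = 386, r = 14);
  translate([14, 309, 0]) cylinder(h = 386, r = 14);
  translate([327, 309, 0]) cylinder(h = 386, r = 14);
}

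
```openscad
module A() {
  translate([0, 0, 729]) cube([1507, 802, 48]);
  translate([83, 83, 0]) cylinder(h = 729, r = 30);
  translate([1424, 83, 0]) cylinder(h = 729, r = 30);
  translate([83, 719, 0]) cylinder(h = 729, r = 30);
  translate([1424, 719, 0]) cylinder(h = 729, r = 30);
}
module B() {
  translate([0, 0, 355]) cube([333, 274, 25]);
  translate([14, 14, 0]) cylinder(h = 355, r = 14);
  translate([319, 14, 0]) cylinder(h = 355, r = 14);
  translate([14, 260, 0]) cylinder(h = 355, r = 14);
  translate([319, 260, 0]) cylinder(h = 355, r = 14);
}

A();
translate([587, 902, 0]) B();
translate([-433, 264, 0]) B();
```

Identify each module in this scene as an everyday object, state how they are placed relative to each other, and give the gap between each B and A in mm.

Each stool's nearest face is 100 mm from the table's bounding box.

A is a table. B is a stool. Two stools sit around the table at the +y, −x sides. The gap between each stool and the table is 100 mm.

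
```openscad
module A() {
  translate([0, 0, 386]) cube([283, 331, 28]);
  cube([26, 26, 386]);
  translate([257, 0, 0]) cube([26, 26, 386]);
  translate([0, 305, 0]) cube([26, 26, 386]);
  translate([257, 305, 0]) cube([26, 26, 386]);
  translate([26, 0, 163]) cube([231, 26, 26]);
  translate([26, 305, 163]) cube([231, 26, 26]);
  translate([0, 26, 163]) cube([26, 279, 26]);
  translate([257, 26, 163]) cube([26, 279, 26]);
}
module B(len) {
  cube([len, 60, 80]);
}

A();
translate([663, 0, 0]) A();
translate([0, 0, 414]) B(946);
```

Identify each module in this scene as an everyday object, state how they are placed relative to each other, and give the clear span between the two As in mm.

A is a stool. B is a beam. A beam spans the tops of two stools. The clear span between the two stools is 380 mm.

Second stool starts at x = 663; first ends at x = 283; clear span = 663 − 283 = 380 mm.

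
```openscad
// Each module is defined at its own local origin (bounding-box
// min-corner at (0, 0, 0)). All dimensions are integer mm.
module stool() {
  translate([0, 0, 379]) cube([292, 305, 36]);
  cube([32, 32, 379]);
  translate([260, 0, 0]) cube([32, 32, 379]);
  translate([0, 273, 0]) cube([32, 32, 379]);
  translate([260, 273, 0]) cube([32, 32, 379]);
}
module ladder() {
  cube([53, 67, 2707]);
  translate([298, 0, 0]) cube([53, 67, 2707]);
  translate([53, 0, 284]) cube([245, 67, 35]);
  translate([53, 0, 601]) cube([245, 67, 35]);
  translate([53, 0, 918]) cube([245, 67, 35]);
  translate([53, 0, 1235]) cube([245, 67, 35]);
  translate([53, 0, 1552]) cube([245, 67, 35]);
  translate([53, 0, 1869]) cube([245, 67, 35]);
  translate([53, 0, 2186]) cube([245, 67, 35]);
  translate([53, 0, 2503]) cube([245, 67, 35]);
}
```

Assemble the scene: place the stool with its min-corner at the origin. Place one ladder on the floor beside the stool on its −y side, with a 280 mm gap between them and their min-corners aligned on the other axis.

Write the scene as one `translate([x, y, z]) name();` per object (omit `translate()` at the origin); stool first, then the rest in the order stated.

stool();
translate([0, -347, 0]) ladder();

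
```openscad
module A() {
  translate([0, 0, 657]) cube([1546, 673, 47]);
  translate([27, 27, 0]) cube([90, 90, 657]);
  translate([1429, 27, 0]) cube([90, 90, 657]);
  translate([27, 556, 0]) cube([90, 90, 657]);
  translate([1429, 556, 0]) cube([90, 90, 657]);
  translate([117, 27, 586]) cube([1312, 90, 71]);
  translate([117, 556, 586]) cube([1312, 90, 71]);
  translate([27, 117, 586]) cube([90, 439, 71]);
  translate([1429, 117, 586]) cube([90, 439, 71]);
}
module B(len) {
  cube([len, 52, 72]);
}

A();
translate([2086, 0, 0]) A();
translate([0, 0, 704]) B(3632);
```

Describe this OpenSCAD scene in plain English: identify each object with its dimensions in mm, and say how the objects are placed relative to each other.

A is a table: top 1546 mm (x) × 673 mm (y), 47 mm thick, upper face at z = 704 mm, on four 90×90 mm square legs, each inset 27 mm from the nearest pair of top edges, running from z = 0 to the bottom of the top. Four apron rails, 90 mm thick and 71 mm tall, run between adjacent legs with their top edges flush with the underside of the top and their outer faces flush with the legs' outer faces.

B is a rectangular beam 3632 mm long (x), 52 mm deep (y), 72 mm thick (z).

The beam spans the tops of two tables placed 540 mm apart, resting at z = 704 mm.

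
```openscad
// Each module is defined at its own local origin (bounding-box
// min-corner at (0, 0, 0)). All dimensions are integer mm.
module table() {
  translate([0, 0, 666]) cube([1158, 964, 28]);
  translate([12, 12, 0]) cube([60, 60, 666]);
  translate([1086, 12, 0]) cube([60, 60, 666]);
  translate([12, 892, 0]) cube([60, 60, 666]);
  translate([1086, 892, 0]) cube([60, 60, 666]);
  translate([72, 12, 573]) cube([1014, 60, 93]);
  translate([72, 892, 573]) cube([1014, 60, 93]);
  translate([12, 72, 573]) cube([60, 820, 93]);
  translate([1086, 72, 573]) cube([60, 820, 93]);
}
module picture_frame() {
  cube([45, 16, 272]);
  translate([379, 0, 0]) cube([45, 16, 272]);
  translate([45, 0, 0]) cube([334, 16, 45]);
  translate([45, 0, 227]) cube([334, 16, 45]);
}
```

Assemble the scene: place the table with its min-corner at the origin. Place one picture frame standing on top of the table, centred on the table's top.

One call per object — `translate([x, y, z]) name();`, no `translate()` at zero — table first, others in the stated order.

table();
translate([367, 474, 694]) picture_frame();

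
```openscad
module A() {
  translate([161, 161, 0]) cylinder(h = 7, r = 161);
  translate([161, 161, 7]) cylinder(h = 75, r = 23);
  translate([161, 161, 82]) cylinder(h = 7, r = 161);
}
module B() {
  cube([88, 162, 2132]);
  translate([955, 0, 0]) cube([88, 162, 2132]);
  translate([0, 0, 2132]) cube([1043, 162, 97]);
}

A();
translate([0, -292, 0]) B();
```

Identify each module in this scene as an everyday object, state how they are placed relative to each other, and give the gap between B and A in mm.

A is a spool. B is a door frame. The door frame is on the floor beside the spool on its −y side. The gap between the door frame and the spool is 130 mm.

The door frame's nearest face is 130 mm from the spool's −y face.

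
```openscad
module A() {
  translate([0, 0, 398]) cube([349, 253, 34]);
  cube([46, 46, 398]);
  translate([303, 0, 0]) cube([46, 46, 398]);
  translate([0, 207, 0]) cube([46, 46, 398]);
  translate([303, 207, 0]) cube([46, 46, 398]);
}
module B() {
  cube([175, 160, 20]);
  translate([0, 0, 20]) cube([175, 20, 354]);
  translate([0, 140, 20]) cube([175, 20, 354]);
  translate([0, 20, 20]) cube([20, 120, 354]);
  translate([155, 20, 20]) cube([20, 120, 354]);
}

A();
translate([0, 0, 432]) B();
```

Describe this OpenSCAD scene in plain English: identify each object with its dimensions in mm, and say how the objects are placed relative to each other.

A is a four-legged stool. The seat is 349×253 mm, 34 mm thick, top at z = 432 mm. It stands on four square legs, each 46×46 mm in cross-section, from z = 0 to the seat underside, each flush with a corner of the seat.

B is an open storage box with external size 175×160×374 mm and wall thickness 20 mm (the base is also 20 mm thick). The base covers the whole footprint; the four walls stand on the base, with the y-facing walls full-width and the x-facing walls fitting between their inner faces.

The open box is on top of the stool.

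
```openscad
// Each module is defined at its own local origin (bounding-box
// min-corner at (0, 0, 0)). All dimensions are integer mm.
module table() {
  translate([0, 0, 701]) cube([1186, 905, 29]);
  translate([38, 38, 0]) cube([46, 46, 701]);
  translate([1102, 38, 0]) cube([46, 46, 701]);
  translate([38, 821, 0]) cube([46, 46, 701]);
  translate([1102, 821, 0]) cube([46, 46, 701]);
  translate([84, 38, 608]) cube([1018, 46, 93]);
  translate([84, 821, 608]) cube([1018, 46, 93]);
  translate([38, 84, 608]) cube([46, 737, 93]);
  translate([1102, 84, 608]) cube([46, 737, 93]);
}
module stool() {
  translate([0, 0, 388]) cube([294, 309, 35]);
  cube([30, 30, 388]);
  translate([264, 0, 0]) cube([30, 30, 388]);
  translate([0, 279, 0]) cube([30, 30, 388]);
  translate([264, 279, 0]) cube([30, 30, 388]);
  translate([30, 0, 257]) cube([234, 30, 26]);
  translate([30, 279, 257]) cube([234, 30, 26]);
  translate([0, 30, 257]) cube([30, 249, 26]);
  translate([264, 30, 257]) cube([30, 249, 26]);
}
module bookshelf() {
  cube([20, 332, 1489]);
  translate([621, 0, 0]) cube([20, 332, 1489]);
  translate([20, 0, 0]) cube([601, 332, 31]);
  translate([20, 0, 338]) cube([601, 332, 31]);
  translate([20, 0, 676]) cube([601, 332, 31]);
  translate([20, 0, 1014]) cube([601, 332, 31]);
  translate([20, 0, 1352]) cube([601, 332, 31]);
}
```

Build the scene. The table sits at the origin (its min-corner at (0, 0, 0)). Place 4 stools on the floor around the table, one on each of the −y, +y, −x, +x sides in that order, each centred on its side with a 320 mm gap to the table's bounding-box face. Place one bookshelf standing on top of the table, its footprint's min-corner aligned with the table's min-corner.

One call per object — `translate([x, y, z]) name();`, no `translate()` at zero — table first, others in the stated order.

table();
translate([446, -629, 0]) stool();
translate([446, 1225, 0]) stool();
translate([-614, 298, 0]) stool();
translate([1506, 298, 0]) stool();
translate([0, 0, 730]) bookshelf();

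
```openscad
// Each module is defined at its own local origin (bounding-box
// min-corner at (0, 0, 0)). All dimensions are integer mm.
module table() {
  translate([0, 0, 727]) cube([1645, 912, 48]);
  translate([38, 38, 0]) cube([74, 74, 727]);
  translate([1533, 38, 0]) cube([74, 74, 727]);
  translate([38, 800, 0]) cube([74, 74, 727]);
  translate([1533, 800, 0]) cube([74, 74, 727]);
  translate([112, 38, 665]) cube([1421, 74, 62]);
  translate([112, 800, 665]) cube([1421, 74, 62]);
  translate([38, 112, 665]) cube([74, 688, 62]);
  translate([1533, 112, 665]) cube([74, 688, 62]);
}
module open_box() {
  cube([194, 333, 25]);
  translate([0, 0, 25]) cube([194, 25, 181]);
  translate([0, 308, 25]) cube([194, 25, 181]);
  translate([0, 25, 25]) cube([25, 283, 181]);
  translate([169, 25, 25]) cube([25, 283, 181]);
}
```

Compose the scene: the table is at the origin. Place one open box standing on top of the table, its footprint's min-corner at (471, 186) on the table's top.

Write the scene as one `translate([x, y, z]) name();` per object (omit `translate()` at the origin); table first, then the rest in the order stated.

table();
translate([471, 186, 775]) open_box();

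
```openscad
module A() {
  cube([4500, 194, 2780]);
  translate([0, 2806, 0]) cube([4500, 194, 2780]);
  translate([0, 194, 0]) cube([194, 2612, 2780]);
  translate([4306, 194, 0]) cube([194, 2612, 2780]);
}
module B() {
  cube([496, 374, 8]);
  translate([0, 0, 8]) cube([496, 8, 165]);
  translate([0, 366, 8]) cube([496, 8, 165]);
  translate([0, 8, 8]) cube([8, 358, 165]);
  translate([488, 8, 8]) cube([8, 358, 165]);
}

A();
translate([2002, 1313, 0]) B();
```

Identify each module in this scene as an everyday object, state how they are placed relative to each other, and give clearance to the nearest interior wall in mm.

Clearances: x = 1808, y = 1119; minimum 1119 mm.

A is a house frame. B is an open box. The open box sits inside the house frame, centred. The clearance to the nearest interior wall is 1119 mm.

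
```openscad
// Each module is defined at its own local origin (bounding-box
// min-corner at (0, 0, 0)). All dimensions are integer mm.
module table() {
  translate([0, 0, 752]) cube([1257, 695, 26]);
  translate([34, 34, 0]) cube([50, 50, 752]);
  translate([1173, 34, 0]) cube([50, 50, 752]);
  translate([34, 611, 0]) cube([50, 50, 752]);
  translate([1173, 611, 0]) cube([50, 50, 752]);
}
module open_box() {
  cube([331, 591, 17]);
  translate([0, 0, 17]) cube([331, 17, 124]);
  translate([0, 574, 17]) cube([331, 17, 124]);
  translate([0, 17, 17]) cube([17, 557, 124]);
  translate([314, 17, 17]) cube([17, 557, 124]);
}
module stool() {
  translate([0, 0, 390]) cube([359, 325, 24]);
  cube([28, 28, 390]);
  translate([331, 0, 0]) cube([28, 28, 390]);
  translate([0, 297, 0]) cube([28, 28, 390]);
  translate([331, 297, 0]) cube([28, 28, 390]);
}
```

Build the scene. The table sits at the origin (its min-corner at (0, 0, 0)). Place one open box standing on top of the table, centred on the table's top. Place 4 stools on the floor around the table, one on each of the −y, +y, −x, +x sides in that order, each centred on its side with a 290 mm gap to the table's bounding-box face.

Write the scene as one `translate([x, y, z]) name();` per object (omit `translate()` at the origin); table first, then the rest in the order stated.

table();
translate([463, 52, 778]) open_box();
translate([449, -615, 0]) stool();
translate([449, 985, 0]) stool();
translate([-649, 185, 0]) stool();
translate([1547, 185, 0]) stool();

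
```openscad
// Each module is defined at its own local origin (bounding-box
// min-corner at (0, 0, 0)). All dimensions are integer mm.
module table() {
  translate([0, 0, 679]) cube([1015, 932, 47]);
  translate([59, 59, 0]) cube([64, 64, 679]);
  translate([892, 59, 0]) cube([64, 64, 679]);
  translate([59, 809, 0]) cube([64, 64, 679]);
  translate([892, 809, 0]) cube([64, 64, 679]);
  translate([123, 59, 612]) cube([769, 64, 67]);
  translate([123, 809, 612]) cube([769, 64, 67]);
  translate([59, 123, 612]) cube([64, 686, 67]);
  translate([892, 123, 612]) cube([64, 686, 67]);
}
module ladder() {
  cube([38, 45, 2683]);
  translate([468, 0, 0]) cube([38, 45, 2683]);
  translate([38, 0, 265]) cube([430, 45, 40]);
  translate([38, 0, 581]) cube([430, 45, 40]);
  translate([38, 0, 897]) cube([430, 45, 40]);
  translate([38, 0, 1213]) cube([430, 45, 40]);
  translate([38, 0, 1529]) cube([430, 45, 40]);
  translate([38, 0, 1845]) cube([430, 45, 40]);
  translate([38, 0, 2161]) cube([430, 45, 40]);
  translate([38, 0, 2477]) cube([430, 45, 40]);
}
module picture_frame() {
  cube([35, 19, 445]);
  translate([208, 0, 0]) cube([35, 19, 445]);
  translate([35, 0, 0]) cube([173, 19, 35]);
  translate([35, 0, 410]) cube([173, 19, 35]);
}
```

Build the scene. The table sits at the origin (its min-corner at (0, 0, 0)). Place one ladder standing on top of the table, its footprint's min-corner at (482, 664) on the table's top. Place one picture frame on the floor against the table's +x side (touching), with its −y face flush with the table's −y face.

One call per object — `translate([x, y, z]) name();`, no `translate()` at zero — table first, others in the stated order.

table();
translate([482, 664, 726]) ladder();
translate([1015, 0, 0]) picture_frame();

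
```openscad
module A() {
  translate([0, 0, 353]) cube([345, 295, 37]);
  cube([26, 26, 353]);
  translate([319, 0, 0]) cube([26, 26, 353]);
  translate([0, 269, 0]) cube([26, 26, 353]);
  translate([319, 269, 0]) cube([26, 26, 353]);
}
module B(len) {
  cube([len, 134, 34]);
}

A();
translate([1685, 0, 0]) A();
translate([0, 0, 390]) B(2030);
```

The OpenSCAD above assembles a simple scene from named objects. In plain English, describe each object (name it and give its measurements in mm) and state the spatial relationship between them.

A is a four-legged stool. The seat is a 345×295×37 mm slab whose top surface is at z = 390 mm; four square legs, each 26×26 mm in cross-section, run from the floor (z = 0) to the underside of the seat, each flush with a corner of the seat.

B is a rectangular beam 2030 mm long (x), 134 mm deep (y), 34 mm thick (z).

The beam spans the tops of two stools placed 1340 mm apart, resting at z = 390 mm.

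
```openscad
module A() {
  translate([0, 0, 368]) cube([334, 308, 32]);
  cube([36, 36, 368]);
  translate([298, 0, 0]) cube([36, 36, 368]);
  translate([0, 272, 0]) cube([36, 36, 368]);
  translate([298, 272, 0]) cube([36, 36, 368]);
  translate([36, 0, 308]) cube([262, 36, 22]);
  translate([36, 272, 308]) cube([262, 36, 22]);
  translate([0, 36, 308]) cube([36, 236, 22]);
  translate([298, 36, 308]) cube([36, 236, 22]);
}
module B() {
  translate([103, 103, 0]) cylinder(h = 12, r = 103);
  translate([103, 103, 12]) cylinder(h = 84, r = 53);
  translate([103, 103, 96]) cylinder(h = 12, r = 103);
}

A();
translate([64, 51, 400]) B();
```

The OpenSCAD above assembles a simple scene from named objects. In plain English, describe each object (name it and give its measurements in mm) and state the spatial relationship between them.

A is a four-legged stool. The seat is a 334×308×32 mm slab whose top surface is at z = 400 mm; four square legs, each 36×36 mm in cross-section, run from the floor (z = 0) to the underside of the seat, each flush with a corner of the seat. Four stretchers, 36 mm wide and 22 mm tall, connect adjacent legs with their undersides at z = 308 mm, each running between the inner faces of the legs it joins and aligned with the legs' outer faces on the other axis.

B is a spool: two coaxial disc flanges of radius 103 mm and thickness 12 mm, joined by a core cylinder of radius 53 mm and height 84 mm. The lower flange rests on z = 0 and the three cylinders share a vertical axis.

The spool is on top of the stool, centred.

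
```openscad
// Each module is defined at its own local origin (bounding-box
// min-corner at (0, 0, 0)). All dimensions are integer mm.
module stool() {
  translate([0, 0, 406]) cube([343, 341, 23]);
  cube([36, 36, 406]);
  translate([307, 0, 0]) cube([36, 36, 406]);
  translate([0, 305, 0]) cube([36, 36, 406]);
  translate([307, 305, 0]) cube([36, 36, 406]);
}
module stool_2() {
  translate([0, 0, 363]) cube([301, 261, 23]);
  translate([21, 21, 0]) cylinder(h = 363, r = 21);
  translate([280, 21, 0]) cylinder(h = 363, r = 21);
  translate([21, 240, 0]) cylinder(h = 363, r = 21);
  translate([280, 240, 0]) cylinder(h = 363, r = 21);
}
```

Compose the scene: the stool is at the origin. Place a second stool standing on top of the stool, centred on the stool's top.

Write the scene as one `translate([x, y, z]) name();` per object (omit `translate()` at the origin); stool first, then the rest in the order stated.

stool();
translate([21, 40, 429]) stool_2();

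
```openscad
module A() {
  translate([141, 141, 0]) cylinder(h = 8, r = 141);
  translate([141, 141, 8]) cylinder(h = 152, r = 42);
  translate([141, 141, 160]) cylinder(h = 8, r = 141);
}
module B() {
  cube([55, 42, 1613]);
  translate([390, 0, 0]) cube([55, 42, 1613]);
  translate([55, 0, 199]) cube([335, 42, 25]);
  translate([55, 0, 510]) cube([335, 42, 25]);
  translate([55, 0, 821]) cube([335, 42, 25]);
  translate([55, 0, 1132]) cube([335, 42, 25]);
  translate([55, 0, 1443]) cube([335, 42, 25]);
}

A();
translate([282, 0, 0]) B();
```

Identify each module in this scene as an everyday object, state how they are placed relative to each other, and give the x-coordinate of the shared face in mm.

A is a spool. B is a ladder. The ladder is against the spool's +x side, with their −y faces flush. The x-coordinate of the shared face is 282 mm.

The spool's +x face and the ladder's −x face are both at x = 282 mm.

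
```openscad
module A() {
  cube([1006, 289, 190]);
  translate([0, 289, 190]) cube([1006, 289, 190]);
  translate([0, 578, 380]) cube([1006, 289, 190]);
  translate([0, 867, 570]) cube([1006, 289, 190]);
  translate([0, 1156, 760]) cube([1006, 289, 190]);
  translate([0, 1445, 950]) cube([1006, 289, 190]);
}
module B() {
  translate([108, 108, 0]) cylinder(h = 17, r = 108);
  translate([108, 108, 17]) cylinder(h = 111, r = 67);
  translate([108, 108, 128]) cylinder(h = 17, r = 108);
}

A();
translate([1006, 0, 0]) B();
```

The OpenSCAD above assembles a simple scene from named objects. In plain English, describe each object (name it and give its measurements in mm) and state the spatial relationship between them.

A is a run of 6 identical solid stair steps. Each tread is 1006×289 mm and each step block is 190 mm high. Step 1 rests on the floor; step k is offset from step 1 by (k−1)×289 mm in y and (k−1)×190 mm in z.

B is a spool: two coaxial disc flanges of radius 108 mm and thickness 17 mm, joined by a core cylinder of radius 67 mm and height 111 mm. The lower flange rests on z = 0 and the three cylinders share a vertical axis.

The spool is against the staircase's +x side, with their −y faces flush.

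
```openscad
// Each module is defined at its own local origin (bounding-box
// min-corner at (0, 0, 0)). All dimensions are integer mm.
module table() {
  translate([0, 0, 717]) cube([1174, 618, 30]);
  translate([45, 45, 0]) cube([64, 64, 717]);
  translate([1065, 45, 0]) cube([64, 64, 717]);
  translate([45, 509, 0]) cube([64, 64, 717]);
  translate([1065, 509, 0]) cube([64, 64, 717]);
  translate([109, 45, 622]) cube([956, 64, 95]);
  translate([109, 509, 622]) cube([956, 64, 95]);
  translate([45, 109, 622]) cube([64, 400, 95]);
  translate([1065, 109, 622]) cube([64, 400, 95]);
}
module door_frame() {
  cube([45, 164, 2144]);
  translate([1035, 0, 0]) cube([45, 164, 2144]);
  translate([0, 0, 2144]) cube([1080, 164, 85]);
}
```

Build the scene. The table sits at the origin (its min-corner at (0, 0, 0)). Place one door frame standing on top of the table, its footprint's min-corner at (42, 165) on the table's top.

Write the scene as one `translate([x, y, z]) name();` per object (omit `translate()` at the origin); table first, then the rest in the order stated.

table();
translate([42, 165, 747]) door_frame();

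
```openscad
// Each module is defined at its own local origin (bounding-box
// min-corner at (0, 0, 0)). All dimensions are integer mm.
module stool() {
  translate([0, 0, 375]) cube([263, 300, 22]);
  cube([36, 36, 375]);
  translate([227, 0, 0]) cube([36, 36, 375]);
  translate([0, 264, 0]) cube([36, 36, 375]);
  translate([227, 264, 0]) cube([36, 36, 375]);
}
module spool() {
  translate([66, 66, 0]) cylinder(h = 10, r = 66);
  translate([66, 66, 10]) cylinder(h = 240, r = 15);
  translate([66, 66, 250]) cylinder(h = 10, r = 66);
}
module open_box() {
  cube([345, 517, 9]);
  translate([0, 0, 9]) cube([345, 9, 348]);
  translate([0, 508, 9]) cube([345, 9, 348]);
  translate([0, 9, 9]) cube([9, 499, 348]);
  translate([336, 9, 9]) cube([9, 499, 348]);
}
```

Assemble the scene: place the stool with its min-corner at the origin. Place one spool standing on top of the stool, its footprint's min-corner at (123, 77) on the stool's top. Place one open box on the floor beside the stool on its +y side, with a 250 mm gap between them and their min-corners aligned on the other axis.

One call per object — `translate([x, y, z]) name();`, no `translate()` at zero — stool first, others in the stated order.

stool();
translate([123, 77, 397]) spool();
translate([0, 550, 0]) open_box();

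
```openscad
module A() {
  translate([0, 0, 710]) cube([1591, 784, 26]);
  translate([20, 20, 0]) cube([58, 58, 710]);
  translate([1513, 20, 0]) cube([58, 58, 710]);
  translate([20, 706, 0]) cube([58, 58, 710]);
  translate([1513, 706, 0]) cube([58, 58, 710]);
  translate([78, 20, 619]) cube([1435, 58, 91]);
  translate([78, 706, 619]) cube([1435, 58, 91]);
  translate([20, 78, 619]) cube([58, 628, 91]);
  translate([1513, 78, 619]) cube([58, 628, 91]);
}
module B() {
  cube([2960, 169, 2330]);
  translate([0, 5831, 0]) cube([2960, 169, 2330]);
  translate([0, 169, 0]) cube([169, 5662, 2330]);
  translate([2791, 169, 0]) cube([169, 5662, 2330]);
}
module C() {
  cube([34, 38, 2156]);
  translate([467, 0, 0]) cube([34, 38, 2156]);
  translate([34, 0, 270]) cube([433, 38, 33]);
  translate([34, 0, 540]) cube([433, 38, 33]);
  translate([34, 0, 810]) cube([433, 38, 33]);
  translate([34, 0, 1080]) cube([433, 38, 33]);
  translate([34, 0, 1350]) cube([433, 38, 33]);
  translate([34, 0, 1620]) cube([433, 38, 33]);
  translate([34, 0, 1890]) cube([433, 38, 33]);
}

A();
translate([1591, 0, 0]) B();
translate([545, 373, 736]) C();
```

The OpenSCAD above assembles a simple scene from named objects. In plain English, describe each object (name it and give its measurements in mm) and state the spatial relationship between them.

A is a rectangular dining table. The top is 1591×784×26 mm with its upper surface at z = 736 mm. It stands on four 58×58 mm square legs, each inset 20 mm from the nearest pair of top edges, running from the floor to the underside of the top. Four apron rails, 58 mm thick and 91 mm tall, run between adjacent legs with their top edges flush with the underside of the top and their outer faces flush with the legs' outer faces.

B is a box-shaped house frame (walls only): outside footprint 2960×6000 mm, wall height 2330 mm, wall thickness 169 mm. The two y-facing walls run the full x-width; the two x-facing walls fit between the inner faces of the y-facing walls.

C is a wooden ladder with two side rails of 34×38 mm section and 2156 mm height, set 501 mm apart overall. Between them run 7 rectangular rungs (38 mm deep, 33 mm thick), front faces flush with the rails' −y face. The bottom of the first rung is 270 mm above the floor and each subsequent rung is 270 mm higher than the one below.

The house frame is against the table's +x side, with their −y faces flush. The ladder is on top of the table, centred.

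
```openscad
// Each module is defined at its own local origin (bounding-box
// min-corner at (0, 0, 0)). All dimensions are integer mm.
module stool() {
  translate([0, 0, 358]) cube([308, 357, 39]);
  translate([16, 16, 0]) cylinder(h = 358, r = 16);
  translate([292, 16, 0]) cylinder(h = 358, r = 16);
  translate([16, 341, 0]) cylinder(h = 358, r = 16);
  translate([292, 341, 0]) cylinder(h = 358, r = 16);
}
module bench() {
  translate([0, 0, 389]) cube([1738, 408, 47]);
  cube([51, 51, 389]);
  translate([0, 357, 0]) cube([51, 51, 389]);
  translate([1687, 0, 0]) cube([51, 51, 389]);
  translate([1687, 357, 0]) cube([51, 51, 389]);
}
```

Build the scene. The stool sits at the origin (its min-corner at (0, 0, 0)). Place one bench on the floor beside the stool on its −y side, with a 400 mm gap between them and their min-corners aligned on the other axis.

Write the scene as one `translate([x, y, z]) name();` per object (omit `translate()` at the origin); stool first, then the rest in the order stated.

stool();
translate([0, -808, 0]) bench();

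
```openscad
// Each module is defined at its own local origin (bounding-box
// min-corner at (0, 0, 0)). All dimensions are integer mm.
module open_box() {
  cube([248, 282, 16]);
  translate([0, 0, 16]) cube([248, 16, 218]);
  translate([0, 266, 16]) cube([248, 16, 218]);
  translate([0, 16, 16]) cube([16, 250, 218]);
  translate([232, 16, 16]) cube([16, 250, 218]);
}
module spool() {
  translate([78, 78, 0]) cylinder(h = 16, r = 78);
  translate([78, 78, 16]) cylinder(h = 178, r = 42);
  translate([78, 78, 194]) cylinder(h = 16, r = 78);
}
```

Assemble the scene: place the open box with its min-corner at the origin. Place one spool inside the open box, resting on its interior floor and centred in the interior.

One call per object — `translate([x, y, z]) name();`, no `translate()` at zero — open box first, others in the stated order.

open_box();
translate([46, 63, 16]) spool();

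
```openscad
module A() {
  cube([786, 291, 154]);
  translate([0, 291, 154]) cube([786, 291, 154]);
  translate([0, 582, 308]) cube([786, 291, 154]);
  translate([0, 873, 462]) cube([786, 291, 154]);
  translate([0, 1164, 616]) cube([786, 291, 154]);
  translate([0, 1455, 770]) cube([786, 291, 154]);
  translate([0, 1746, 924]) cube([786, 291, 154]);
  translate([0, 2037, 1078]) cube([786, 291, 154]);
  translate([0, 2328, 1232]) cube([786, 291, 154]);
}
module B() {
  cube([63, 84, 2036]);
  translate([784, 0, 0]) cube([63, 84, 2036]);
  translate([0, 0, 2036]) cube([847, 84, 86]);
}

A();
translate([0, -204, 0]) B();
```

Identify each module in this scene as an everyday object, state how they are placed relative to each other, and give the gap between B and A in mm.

The door frame's nearest face is 120 mm from the staircase's −y face.

A is a staircase. B is a door frame. The door frame is on the floor beside the staircase on its −y side. The gap between the door frame and the staircase is 120 mm.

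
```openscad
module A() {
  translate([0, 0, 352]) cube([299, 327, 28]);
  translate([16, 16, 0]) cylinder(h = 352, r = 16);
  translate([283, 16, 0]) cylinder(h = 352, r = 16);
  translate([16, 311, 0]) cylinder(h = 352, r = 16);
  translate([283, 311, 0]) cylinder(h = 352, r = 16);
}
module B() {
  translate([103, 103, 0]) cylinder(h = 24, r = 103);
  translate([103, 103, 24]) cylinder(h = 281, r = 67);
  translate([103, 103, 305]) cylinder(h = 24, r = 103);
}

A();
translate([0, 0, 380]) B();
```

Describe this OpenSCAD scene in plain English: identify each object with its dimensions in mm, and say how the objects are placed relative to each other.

A is a four-legged stool. The seat is a 299×327×28 mm slab whose top surface is at z = 380 mm; four round legs, each 32 mm in diameter, run from the floor (z = 0) to the underside of the seat, each leg's axis is inset half a diameter from the nearest pair of seat edges (so the leg's bounding box is flush with the corner).

B is a spool: two coaxial disc flanges of radius 103 mm and thickness 24 mm, joined by a core cylinder of radius 67 mm and height 281 mm. The lower flange rests on z = 0 and the three cylinders share a vertical axis.

The spool is on top of the stool.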